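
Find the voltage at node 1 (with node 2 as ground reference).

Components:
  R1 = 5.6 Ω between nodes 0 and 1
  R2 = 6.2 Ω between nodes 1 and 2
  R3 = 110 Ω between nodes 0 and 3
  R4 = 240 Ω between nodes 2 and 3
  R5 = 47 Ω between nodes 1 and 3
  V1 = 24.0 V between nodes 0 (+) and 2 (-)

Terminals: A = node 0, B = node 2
Nodal analysis, taking node 2 as the 0 V reference.
Source V1 fixes V_0 = 24 V.
KCL at each unknown node (sum of currents leaving = 0; resistances in Ω):
  Node 1: (V_1 - 24)/5.6 + (V_1 - 0)/6.2 + (V_1 - V_3)/47 = 0
  Node 3: (V_3 - 24)/110 + (V_3 - 0)/240 + (V_3 - V_1)/47 = 0
Collecting terms (coefficients in siemens):
  0.3611·V_1 - 0.02128·V_3 = 4.286
  0.03453·V_3 - 0.02128·V_1 = 0.2182
Determinant D = (0.3611)(0.03453) - (-0.02128)(-0.02128) = 0.01202
V_1 = [(4.286)(0.03453) - (-0.02128)(0.2182)]/D = 12.7 V
V_3 = [(0.3611)(0.2182) - (4.286)(-0.02128)]/D = 14.14 V
The requested potential is V_1 = 12.7 V.

Final answer: V_1 = 12.7 V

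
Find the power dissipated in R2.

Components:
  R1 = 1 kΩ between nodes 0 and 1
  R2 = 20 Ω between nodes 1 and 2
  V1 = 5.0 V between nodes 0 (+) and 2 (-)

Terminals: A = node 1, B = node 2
Nodal analysis, taking node 2 as the 0 V reference.
Source V1 fixes V_0 = 5 V.
KCL at each unknown node (sum of currents leaving = 0; resistances in Ω):
  Node 1: (V_1 - 5)/1000 + (V_1 - 0)/20 = 0
Collecting terms: 0.051 × V_1 = 0.005  =>  V_1 = 0.09804 V
I_R2 = (V_1 - V_2)/R2 = (0.09804 - 0)/20 = 0.004902 A
P_R2 = I_R2² × R2 = (0.004902)² × 20 = 0.0004806 W

Final answer: 0.0004806 W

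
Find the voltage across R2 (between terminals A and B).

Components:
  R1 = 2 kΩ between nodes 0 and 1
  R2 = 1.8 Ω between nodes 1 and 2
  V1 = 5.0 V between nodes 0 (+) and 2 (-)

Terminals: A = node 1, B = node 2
R1 and R2 are in series across V1 (node 0 → node 1 → node 2), and the output A–B is taken across R2, so this is a voltage divider.
Series current: I = V1/(R1 + R2) = 5/(2000 + 1.8) = 5/2002 = 0.002498 A
V_R2 = I × R2 = V1 × R2/(R1 + R2) = 5 × 1.8/2002 = 0.004496 V

Final answer: 0.004496 V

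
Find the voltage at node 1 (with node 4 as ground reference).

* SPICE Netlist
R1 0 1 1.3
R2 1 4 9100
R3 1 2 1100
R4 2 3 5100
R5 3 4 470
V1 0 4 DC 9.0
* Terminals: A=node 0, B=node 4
Nodal analysis, taking node 4 as the 0 V reference.
Source V1 fixes V_0 = 9 V.
KCL at each unknown node (sum of currents leaving = 0; resistances in Ω):
  Node 1: (V_1 - 9)/1.3 + (V_1 - 0)/9100 + (V_1 - V_2)/1100 = 0
  Node 2: (V_2 - V_1)/1100 + (V_2 - V_3)/5100 = 0
  Node 3: (V_3 - V_2)/5100 + (V_3 - 0)/470 = 0
Collecting terms (coefficients in siemens):
  0.7702·V_1 - 0.0009091·V_2 = 6.923
  0.001105·V_2 - 0.0009091·V_1 - 0.0001961·V_3 = 0
  0.002324·V_3 - 0.0001961·V_2 = 0
Solving these 3 simultaneous equations (Gaussian elimination) gives:
  V_1 = 8.997 V, V_2 = 7.513 V, V_3 = 0.634 V
The requested potential is V_1 = 8.997 V.

Final answer: V_1 = 8.997 V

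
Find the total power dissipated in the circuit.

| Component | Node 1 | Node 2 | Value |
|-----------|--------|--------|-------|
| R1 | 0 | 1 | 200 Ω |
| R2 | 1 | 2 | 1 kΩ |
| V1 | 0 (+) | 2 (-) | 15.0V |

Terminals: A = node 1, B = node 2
Nodal analysis, taking node 2 as the 0 V reference.
Source V1 fixes V_0 = 15 V.
KCL at each unknown node (sum of currents leaving = 0; resistances in Ω):
  Node 1: (V_1 - 15)/200 + (V_1 - 0)/1000 = 0
Collecting terms: 0.006 × V_1 = 0.075  =>  V_1 = 12.5 V
Power in each resistor, P = (ΔV)²/R:
  P_R1 = (15 - 12.5)²/200 = 0.03125 W
  P_R2 = (12.5 - 0)²/1000 = 0.1562 W
P_total = P_R1 + P_R2 = 0.1875 W

Final answer: 0.1875 W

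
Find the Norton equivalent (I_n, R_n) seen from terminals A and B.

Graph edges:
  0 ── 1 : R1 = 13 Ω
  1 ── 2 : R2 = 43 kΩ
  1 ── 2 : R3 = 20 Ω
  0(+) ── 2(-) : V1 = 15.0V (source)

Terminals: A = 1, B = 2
Find the Thévenin equivalent first; then I_n = V_th/R_th and R_n = R_th.
Step 1 — V_th is the open-circuit voltage V_A - V_B (nothing connected across the terminals).
Nodal analysis, taking node 2 as the 0 V reference.
Source V1 fixes V_0 = 15 V.
KCL at each unknown node (sum of currents leaving = 0; resistances in Ω):
  Node 1: (V_1 - 15)/13 + (V_1 - 0)/43000 + (V_1 - 0)/20 = 0
Collecting terms: 0.1269 × V_1 = 1.154  =>  V_1 = 9.089 V
V_th = V_1 - V_2 = 9.089 - 0 = 9.089 V
Step 2 — R_th: zero the source — replace V1 by a short circuit (node 2 merges into node 0) — and find the resistance seen between A (node 1) and B (node 0).
Reduce the network between node 1 (A) and node 0 (B) by series/parallel combination:
  Rp1 = R1 ‖ R2 ‖ R3 (parallel, all between nodes 0 and 1) = 1/(1/13 + 1/43000 + 1/20) = 7.877 Ω
R_th = 7.877 Ω
I_n = V_th/R_th = 9.089/7.877 = 1.154 A, and R_n = R_th = 7.877 Ω

Final answer: I_n = 1.154 A, R_n = 7.877 Ω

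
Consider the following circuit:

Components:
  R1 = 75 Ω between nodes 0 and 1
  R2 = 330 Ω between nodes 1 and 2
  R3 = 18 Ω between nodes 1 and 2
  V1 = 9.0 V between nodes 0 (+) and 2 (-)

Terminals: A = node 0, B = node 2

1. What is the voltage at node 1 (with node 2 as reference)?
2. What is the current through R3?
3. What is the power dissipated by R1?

Nodal analysis, taking node 2 as the 0 V reference.
Source V1 fixes V_0 = 9 V.
KCL at each unknown node (sum of currents leaving = 0; resistances in Ω):
  Node 1: (V_1 - 9)/75 + (V_1 - 0)/330 + (V_1 - 0)/18 = 0
Collecting terms: 0.07192 × V_1 = 0.12  =>  V_1 = 1.669 V
Part 1:
  Read off the nodal solution: V_1 = 1.669 V
Part 2:
  I_R3 = (V_1 - V_2)/R3 = (1.669 - 0)/18 = 0.0927 A
  Magnitude: I_R3 = 0.0927 A
Part 3:
  I_R1 = (V_0 - V_1)/R1 = (9 - 1.669)/75 = 0.09775 A
  P_R1 = I_R1² × R1 = (0.09775)² × 75 = 0.7167 W

Final answers:
1. V_1 = 1.669 V
2. I_R3 = 0.0927 A
3. P_R1 = 0.7167 W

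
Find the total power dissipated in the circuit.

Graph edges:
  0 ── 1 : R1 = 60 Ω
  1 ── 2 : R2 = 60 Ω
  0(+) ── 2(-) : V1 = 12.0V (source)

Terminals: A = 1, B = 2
Nodal analysis, taking node 2 as the 0 V reference.
Source V1 fixes V_0 = 12 V.
KCL at each unknown node (sum of currents leaving = 0; resistances in Ω):
  Node 1: (V_1 - 12)/60 + (V_1 - 0)/60 = 0
Collecting terms: 0.03333 × V_1 = 0.2  =>  V_1 = 6 V
Power in each resistor, P = (ΔV)²/R:
  P_R1 = (12 - 6)²/60 = 0.6 W
  P_R2 = (6 - 0)²/60 = 0.6 W
P_total = P_R1 + P_R2 = 1.2 W

Final answer: 1.2 W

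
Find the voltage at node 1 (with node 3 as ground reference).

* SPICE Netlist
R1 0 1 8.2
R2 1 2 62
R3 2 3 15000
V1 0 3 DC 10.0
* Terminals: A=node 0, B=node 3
Nodal analysis, taking node 3 as the 0 V reference.
Source V1 fixes V_0 = 10 V.
KCL at each unknown node (sum of currents leaving = 0; resistances in Ω):
  Node 1: (V_1 - 10)/8.2 + (V_1 - V_2)/62 = 0
  Node 2: (V_2 - V_1)/62 + (V_2 - 0)/15000 = 0
Collecting terms (coefficients in siemens):
  0.1381·V_1 - 0.01613·V_2 = 1.22
  0.0162·V_2 - 0.01613·V_1 = 0
Determinant D = (0.1381)(0.0162) - (-0.01613)(-0.01613) = 0.001976
V_1 = [(1.22)(0.0162) - (-0.01613)(0)]/D = 9.995 V
V_2 = [(0.1381)(0) - (1.22)(-0.01613)]/D = 9.953 V
The requested potential is V_1 = 9.995 V.

Final answer: V_1 = 9.995 V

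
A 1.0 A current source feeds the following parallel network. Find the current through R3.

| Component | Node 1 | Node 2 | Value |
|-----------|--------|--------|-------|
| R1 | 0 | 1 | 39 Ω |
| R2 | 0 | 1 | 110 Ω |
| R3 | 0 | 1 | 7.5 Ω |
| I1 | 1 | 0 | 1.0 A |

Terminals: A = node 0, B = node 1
All resistors sit directly between nodes 0 and 1, so they are in parallel and share one voltage V; the full source current 1 A splits among them.
1/R_par = 1/39 + 1/110 + 1/7.5 = 0.1681 S  =>  R_par = 5.95 Ω
V = I × R_par = 1 × 5.95 = 5.95 V
I_R3 = V/R3 = 5.95/7.5 = 0.7933 A

Final answer: 0.7933 A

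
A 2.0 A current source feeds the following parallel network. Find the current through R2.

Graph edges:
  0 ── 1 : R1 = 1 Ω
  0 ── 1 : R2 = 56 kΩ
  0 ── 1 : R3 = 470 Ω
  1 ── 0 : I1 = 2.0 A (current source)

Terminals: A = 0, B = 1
All resistors sit directly between nodes 0 and 1, so they are in parallel and share one voltage V; the full source current 2 A splits among them.
1/R_par = 1/1 + 1/56000 + 1/470 = 1.002 S  =>  R_par = 0.9979 Ω
V = I × R_par = 2 × 0.9979 = 1.996 V
I_R2 = V/R2 = 1.996/56000 = 0.00003564 A

Final answer: 3.564e-05 A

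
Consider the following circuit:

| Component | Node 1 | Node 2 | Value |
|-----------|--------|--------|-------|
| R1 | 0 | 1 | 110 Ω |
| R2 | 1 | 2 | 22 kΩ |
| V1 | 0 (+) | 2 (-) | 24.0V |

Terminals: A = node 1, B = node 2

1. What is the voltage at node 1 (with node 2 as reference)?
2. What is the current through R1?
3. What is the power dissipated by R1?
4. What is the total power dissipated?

Nodal analysis, taking node 2 as the 0 V reference.
Source V1 fixes V_0 = 24 V.
KCL at each unknown node (sum of currents leaving = 0; resistances in Ω):
  Node 1: (V_1 - 24)/110 + (V_1 - 0)/22000 = 0
Collecting terms: 0.009136 × V_1 = 0.2182  =>  V_1 = 23.88 V
Part 1:
  Read off the nodal solution: V_1 = 23.88 V
Part 2:
  I_R1 = (V_0 - V_1)/R1 = (24 - 23.88)/110 = 0.001085 A
  Magnitude: I_R1 = 0.001085 A
Part 3:
  I_R1 = (V_0 - V_1)/R1 = (24 - 23.88)/110 = 0.001085 A
  P_R1 = I_R1² × R1 = (0.001085)² × 110 = 0.0001296 W
Part 4:
  Power in each resistor, P = (ΔV)²/R:
    P_R1 = (24 - 23.88)²/110 = 0.0001296 W
    P_R2 = (23.88 - 0)²/22000 = 0.02592 W
  P_total = P_R1 + P_R2 = 0.02605 W

Final answers:
1. V_1 = 23.88 V
2. I_R1 = 0.001085 A
3. P_R1 = 0.0001296 W
4. P_total = 0.02605 W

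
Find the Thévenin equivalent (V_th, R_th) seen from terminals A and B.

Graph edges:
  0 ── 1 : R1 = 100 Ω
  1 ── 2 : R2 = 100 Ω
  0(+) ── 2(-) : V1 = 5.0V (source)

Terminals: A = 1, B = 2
Step 1 — V_th is the open-circuit voltage V_A - V_B (nothing connected across the terminals).
Nodal analysis, taking node 2 as the 0 V reference.
Source V1 fixes V_0 = 5 V.
KCL at each unknown node (sum of currents leaving = 0; resistances in Ω):
  Node 1: (V_1 - 5)/100 + (V_1 - 0)/100 = 0
Collecting terms: 0.02 × V_1 = 0.05  =>  V_1 = 2.5 V
V_th = V_1 - V_2 = 2.5 - 0 = 2.5 V
Step 2 — R_th: zero the source — replace V1 by a short circuit (node 2 merges into node 0) — and find the resistance seen between A (node 1) and B (node 0).
Reduce the network between node 1 (A) and node 0 (B) by series/parallel combination:
  Rp1 = R1 ‖ R2 (parallel, both between nodes 0 and 1) = 1/(1/100 + 1/100) = 50 Ω
R_th = 50 Ω

Final answer: V_th = 2.5 V, R_th = 50 Ω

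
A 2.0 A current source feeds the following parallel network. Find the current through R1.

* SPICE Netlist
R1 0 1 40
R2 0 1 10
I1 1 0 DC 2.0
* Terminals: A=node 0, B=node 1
All resistors sit directly between nodes 0 and 1, so they are in parallel and share one voltage V; the full source current 2 A splits among them.
1/R_par = 1/40 + 1/10 = 0.125 S  =>  R_par = 8 Ω
V = I × R_par = 2 × 8 = 16 V
I_R1 = V/R1 = 16/40 = 0.4 A

Final answer: 0.4 A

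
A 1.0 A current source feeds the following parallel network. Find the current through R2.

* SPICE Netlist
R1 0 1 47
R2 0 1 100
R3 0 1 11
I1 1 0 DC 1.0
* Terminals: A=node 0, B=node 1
All resistors sit directly between nodes 0 and 1, so they are in parallel and share one voltage V; the full source current 1 A splits among them.
1/R_par = 1/47 + 1/100 + 1/11 = 0.1222 S  =>  R_par = 8.184 Ω
V = I × R_par = 1 × 8.184 = 8.184 V
I_R2 = V/R2 = 8.184/100 = 0.08184 A

Final answer: 0.08184 A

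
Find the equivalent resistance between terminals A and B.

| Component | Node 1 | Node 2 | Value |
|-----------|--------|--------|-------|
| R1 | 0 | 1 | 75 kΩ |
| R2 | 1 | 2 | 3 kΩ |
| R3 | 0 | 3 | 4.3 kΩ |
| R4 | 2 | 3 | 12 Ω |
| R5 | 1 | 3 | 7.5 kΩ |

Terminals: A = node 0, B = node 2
The network is not a plain series/parallel combination. Inject a 1 A test current into terminal A (node 0) and return it from terminal B (node 2); then R_eq = V_A / (1 A).
Nodal analysis, taking node 2 as the 0 V reference.
Current source I_test pushes 1 A into node 0 and draws it out of node 2.
KCL at each unknown node (sum of currents leaving = 0; resistances in Ω):
  Node 0: (V_0 - V_1)/75000 + (V_0 - V_3)/4300 - 1 = 0
  Node 1: (V_1 - V_0)/75000 + (V_1 - 0)/3000 + (V_1 - V_3)/7500 = 0
  Node 3: (V_3 - V_0)/4300 + (V_3 - V_1)/7500 + (V_3 - 0)/12 = 0
Collecting terms (coefficients in siemens):
  0.0002459·V_0 - 0.00001333·V_1 - 0.0002326·V_3 = 1
  0.00048·V_1 - 0.00001333·V_0 - 0.0001333·V_3 = 0
  0.0837·V_3 - 0.0002326·V_0 - 0.0001333·V_1 = 0
Solving these 3 simultaneous equations (Gaussian elimination) gives:
  V_0 = 4084 V, V_1 = 116.7 V, V_3 = 11.53 V
R_eq = V_0 / 1 A = 4084 Ω = 4.084 kΩ

Final answer: 4.084 kΩ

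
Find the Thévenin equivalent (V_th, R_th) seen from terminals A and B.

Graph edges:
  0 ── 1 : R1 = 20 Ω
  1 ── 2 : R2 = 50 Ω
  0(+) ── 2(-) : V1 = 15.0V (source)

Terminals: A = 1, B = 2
Step 1 — V_th is the open-circuit voltage V_A - V_B (nothing connected across the terminals).
Nodal analysis, taking node 2 as the 0 V reference.
Source V1 fixes V_0 = 15 V.
KCL at each unknown node (sum of currents leaving = 0; resistances in Ω):
  Node 1: (V_1 - 15)/20 + (V_1 - 0)/50 = 0
Collecting terms: 0.07 × V_1 = 0.75  =>  V_1 = 10.71 V
V_th = V_1 - V_2 = 10.71 - 0 = 10.71 V
Step 2 — R_th: zero the source — replace V1 by a short circuit (node 2 merges into node 0) — and find the resistance seen between A (node 1) and B (node 0).
Reduce the network between node 1 (A) and node 0 (B) by series/parallel combination:
  Rp1 = R1 ‖ R2 (parallel, both between nodes 0 and 1) = 1/(1/20 + 1/50) = 14.29 Ω
R_th = 14.29 Ω

Final answer: V_th = 10.71 V, R_th = 14.29 Ω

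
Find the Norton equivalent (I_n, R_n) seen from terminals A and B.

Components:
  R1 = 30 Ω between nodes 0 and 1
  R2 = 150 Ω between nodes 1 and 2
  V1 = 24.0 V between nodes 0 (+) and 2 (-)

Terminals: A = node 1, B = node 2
Find the Thévenin equivalent first; then I_n = V_th/R_th and R_n = R_th.
Step 1 — V_th is the open-circuit voltage V_A - V_B (nothing connected across the terminals).
Nodal analysis, taking node 2 as the 0 V reference.
Source V1 fixes V_0 = 24 V.
KCL at each unknown node (sum of currents leaving = 0; resistances in Ω):
  Node 1: (V_1 - 24)/30 + (V_1 - 0)/150 = 0
Collecting terms: 0.04 × V_1 = 0.8  =>  V_1 = 20 V
V_th = V_1 - V_2 = 20 - 0 = 20 V
Step 2 — R_th: zero the source — replace V1 by a short circuit (node 2 merges into node 0) — and find the resistance seen between A (node 1) and B (node 0).
Reduce the network between node 1 (A) and node 0 (B) by series/parallel combination:
  Rp1 = R1 ‖ R2 (parallel, both between nodes 0 and 1) = 1/(1/30 + 1/150) = 25 Ω
R_th = 25 Ω
I_n = V_th/R_th = 20/25 = 0.8 A, and R_n = R_th = 25 Ω

Final answer: I_n = 0.8 A, R_n = 25 Ω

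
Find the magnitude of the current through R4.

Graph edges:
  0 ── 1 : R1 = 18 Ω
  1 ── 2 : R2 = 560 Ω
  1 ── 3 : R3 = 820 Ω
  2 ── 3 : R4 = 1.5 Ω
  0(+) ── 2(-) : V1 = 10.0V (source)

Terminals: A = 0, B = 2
Nodal analysis, taking node 2 as the 0 V reference.
Source V1 fixes V_0 = 10 V.
KCL at each unknown node (sum of currents leaving = 0; resistances in Ω):
  Node 1: (V_1 - 10)/18 + (V_1 - 0)/560 + (V_1 - V_3)/820 = 0
  Node 3: (V_3 - V_1)/820 + (V_3 - 0)/1.5 = 0
Collecting terms (coefficients in siemens):
  0.05856·V_1 - 0.00122·V_3 = 0.5556
  0.6679·V_3 - 0.00122·V_1 = 0
Determinant D = (0.05856)(0.6679) - (-0.00122)(-0.00122) = 0.03911
V_1 = [(0.5556)(0.6679) - (-0.00122)(0)]/D = 9.487 V
V_3 = [(0.05856)(0) - (0.5556)(-0.00122)]/D = 0.01732 V
I_R4 = (V_2 - V_3)/R4 = (0 - 0.01732)/1.5 = -0.01155 A
|I_R4| = 0.01155 A

Final answer: |I_R4| = 0.01155 A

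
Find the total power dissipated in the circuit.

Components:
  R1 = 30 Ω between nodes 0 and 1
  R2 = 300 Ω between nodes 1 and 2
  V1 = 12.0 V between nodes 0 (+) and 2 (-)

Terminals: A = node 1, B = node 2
Nodal analysis, taking node 2 as the 0 V reference.
Source V1 fixes V_0 = 12 V.
KCL at each unknown node (sum of currents leaving = 0; resistances in Ω):
  Node 1: (V_1 - 12)/30 + (V_1 - 0)/300 = 0
Collecting terms: 0.03667 × V_1 = 0.4  =>  V_1 = 10.91 V
Power in each resistor, P = (ΔV)²/R:
  P_R1 = (12 - 10.91)²/30 = 0.03967 W
  P_R2 = (10.91 - 0)²/300 = 0.3967 W
P_total = P_R1 + P_R2 = 0.4364 W

Final answer: 0.4364 W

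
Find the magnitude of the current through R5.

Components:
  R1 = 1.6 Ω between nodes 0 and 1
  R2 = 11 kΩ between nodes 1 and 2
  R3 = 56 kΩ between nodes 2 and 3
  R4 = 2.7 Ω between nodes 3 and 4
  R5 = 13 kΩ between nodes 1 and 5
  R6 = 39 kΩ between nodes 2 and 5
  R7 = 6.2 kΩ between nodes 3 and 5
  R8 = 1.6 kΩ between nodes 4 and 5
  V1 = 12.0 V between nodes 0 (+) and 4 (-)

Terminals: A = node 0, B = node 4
Nodal analysis, taking node 4 as the 0 V reference.
Source V1 fixes V_0 = 12 V.
KCL at each unknown node (sum of currents leaving = 0; resistances in Ω):
  Node 1: (V_1 - 12)/1.6 + (V_1 - V_2)/11000 + (V_1 - V_5)/13000 = 0
  Node 2: (V_2 - V_1)/11000 + (V_2 - V_3)/56000 + (V_2 - V_5)/39000 = 0
  Node 3: (V_3 - V_2)/56000 + (V_3 - 0)/2.7 + (V_3 - V_5)/6200 = 0
  Node 5: (V_5 - V_1)/13000 + (V_5 - V_2)/39000 + (V_5 - V_3)/6200 + (V_5 - 0)/1600 = 0
Collecting terms (coefficients in siemens):
  0.6252·V_1 - 0.00009091·V_2 - 0.00007692·V_5 = 7.5
  0.0001344·V_2 - 0.00009091·V_1 - 0.00001786·V_3 - 0.00002564·V_5 = 0
  0.3705·V_3 - 0.00001786·V_2 - 0.0001613·V_5 = 0
  0.0008889·V_5 - 0.00007692·V_1 - 0.00002564·V_2 - 0.0001613·V_3 = 0
Solving these 4 simultaneous equations (Gaussian elimination) gives:
  V_1 = 12 V, V_2 = 8.359 V, V_3 = 0.0009599 V, V_5 = 1.28 V
I_R5 = (V_1 - V_5)/R5 = (12 - 1.28)/13000 = 0.0008245 A
|I_R5| = 0.0008245 A

Final answer: |I_R5| = 0.0008245 A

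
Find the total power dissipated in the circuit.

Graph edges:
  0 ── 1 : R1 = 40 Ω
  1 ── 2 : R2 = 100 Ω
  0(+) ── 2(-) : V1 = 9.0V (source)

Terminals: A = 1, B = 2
Nodal analysis, taking node 2 as the 0 V reference.
Source V1 fixes V_0 = 9 V.
KCL at each unknown node (sum of currents leaving = 0; resistances in Ω):
  Node 1: (V_1 - 9)/40 + (V_1 - 0)/100 = 0
Collecting terms: 0.035 × V_1 = 0.225  =>  V_1 = 6.429 V
Power in each resistor, P = (ΔV)²/R:
  P_R1 = (9 - 6.429)²/40 = 0.1653 W
  P_R2 = (6.429 - 0)²/100 = 0.4133 W
P_total = P_R1 + P_R2 = 0.5786 W

Final answer: 0.5786 W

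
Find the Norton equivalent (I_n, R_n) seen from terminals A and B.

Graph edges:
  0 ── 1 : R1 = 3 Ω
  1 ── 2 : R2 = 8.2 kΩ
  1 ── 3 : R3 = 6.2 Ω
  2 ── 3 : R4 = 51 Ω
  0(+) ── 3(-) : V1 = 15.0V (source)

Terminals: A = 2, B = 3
Find the Thévenin equivalent first; then I_n = V_th/R_th and R_n = R_th.
Step 1 — V_th is the open-circuit voltage V_A - V_B (nothing connected across the terminals).
Nodal analysis, taking node 3 as the 0 V reference.
Source V1 fixes V_0 = 15 V.
KCL at each unknown node (sum of currents leaving = 0; resistances in Ω):
  Node 1: (V_1 - 15)/3 + (V_1 - V_2)/8200 + (V_1 - 0)/6.2 = 0
  Node 2: (V_2 - V_1)/8200 + (V_2 - 0)/51 = 0
Collecting terms (coefficients in siemens):
  0.4947·V_1 - 0.000122·V_2 = 5
  0.01973·V_2 - 0.000122·V_1 = 0
Determinant D = (0.4947)(0.01973) - (-0.000122)(-0.000122) = 0.009761
V_1 = [(5)(0.01973) - (-0.000122)(0)]/D = 10.11 V
V_2 = [(0.4947)(0) - (5)(-0.000122)]/D = 0.06247 V
V_th = V_2 - V_3 = 0.06247 - 0 = 0.06247 V
Step 2 — R_th: zero the source — replace V1 by a short circuit (node 3 merges into node 0) — and find the resistance seen between A (node 2) and B (node 0).
Reduce the network between node 2 (A) and node 0 (B) by series/parallel combination:
  Rp1 = R1 ‖ R3 (parallel, both between nodes 0 and 1) = 1/(1/3 + 1/6.2) = 2.022 Ω
  Rs1 = R2 + Rp1 (series, joined only at node 1) = 8200 + 2.022 = 8202 Ω
  Rp2 = R4 ‖ Rs1 (parallel, both between nodes 0 and 2) = 1/(1/51 + 1/8202) = 50.68 Ω
R_th = 50.68 Ω
I_n = V_th/R_th = 0.06247/50.68 = 0.001232 A, and R_n = R_th = 50.68 Ω

Final answer: I_n = 0.001232 A, R_n = 50.68 Ω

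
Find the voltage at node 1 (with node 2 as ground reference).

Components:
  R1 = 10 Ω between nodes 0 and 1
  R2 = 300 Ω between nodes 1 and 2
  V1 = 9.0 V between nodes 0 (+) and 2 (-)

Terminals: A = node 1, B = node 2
Nodal analysis, taking node 2 as the 0 V reference.
Source V1 fixes V_0 = 9 V.
KCL at each unknown node (sum of currents leaving = 0; resistances in Ω):
  Node 1: (V_1 - 9)/10 + (V_1 - 0)/300 = 0
Collecting terms: 0.1033 × V_1 = 0.9  =>  V_1 = 8.71 V
The requested potential is V_1 = 8.71 V.

Final answer: V_1 = 8.71 V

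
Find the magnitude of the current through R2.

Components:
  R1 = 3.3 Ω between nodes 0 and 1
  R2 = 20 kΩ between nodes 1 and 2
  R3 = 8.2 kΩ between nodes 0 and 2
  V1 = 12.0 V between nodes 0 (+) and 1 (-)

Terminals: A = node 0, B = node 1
Nodal analysis, taking node 1 as the 0 V reference.
Source V1 fixes V_0 = 12 V.
KCL at each unknown node (sum of currents leaving = 0; resistances in Ω):
  Node 2: (V_2 - 0)/20000 + (V_2 - 12)/8200 = 0
Collecting terms: 0.000172 × V_2 = 0.001463  =>  V_2 = 8.511 V
I_R2 = (V_1 - V_2)/R2 = (0 - 8.511)/20000 = -0.0004255 A
|I_R2| = 0.0004255 A

Final answer: |I_R2| = 0.0004255 A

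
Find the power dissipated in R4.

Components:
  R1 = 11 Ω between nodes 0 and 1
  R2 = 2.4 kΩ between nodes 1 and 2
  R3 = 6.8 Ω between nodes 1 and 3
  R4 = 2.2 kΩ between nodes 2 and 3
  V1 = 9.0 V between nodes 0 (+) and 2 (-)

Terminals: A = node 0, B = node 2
Nodal analysis, taking node 2 as the 0 V reference.
Source V1 fixes V_0 = 9 V.
KCL at each unknown node (sum of currents leaving = 0; resistances in Ω):
  Node 1: (V_1 - 9)/11 + (V_1 - 0)/2400 + (V_1 - V_3)/6.8 = 0
  Node 3: (V_3 - V_1)/6.8 + (V_3 - 0)/2200 = 0
Collecting terms (coefficients in siemens):
  0.2384·V_1 - 0.1471·V_3 = 0.8182
  0.1475·V_3 - 0.1471·V_1 = 0
Determinant D = (0.2384)(0.1475) - (-0.1471)(-0.1471) = 0.01354
V_1 = [(0.8182)(0.1475) - (-0.1471)(0)]/D = 8.915 V
V_3 = [(0.2384)(0) - (0.8182)(-0.1471)]/D = 8.887 V
I_R4 = (V_2 - V_3)/R4 = (0 - 8.887)/2200 = -0.00404 A
P_R4 = I_R4² × R4 = (-0.00404)² × 2200 = 0.0359 W

Final answer: 0.0359 W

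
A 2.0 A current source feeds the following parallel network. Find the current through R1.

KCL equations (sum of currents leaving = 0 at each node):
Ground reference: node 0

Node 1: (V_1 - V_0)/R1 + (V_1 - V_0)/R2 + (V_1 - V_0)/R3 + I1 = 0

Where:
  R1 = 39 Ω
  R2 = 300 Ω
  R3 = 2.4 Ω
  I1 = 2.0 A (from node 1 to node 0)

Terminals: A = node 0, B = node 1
All resistors sit directly between nodes 0 and 1, so they are in parallel and share one voltage V; the full source current 2 A splits among them.
1/R_par = 1/39 + 1/300 + 1/2.4 = 0.4456 S  =>  R_par = 2.244 Ω
V = I × R_par = 2 × 2.244 = 4.488 V
I_R1 = V/R1 = 4.488/39 = 0.1151 A

Final answer: 0.1151 A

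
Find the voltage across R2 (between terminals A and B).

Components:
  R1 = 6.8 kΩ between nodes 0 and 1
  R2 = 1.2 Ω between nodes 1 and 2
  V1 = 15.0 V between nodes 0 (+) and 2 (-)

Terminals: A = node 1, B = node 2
R1 and R2 are in series across V1 (node 0 → node 1 → node 2), and the output A–B is taken across R2, so this is a voltage divider.
Series current: I = V1/(R1 + R2) = 15/(6800 + 1.2) = 15/6801 = 0.002205 A
V_R2 = I × R2 = V1 × R2/(R1 + R2) = 15 × 1.2/6801 = 0.002647 V

Final answer: 0.002647 V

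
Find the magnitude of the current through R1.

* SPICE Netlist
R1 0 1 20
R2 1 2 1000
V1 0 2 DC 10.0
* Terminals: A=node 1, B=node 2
Nodal analysis, taking node 2 as the 0 V reference.
Source V1 fixes V_0 = 10 V.
KCL at each unknown node (sum of currents leaving = 0; resistances in Ω):
  Node 1: (V_1 - 10)/20 + (V_1 - 0)/1000 = 0
Collecting terms: 0.051 × V_1 = 0.5  =>  V_1 = 9.804 V
I_R1 = (V_0 - V_1)/R1 = (10 - 9.804)/20 = 0.009804 A
|I_R1| = 0.009804 A

Final answer: |I_R1| = 0.009804 A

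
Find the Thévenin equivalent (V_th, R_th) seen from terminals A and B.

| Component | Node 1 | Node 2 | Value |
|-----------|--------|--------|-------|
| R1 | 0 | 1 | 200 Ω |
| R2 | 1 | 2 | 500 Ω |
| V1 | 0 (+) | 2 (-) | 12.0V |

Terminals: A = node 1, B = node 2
Step 1 — V_th is the open-circuit voltage V_A - V_B (nothing connected across the terminals).
Nodal analysis, taking node 2 as the 0 V reference.
Source V1 fixes V_0 = 12 V.
KCL at each unknown node (sum of currents leaving = 0; resistances in Ω):
  Node 1: (V_1 - 12)/200 + (V_1 - 0)/500 = 0
Collecting terms: 0.007 × V_1 = 0.06  =>  V_1 = 8.571 V
V_th = V_1 - V_2 = 8.571 - 0 = 8.571 V
Step 2 — R_th: zero the source — replace V1 by a short circuit (node 2 merges into node 0) — and find the resistance seen between A (node 1) and B (node 0).
Reduce the network between node 1 (A) and node 0 (B) by series/parallel combination:
  Rp1 = R1 ‖ R2 (parallel, both between nodes 0 and 1) = 1/(1/200 + 1/500) = 142.9 Ω
R_th = 142.9 Ω

Final answer: V_th = 8.571 V, R_th = 142.9 Ω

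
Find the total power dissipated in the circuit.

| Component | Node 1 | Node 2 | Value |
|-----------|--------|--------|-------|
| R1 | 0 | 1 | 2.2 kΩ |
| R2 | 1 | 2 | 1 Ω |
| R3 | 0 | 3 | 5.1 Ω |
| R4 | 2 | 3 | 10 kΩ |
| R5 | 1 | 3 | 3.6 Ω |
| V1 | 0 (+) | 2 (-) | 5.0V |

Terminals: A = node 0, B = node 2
Nodal analysis, taking node 2 as the 0 V reference.
Source V1 fixes V_0 = 5 V.
KCL at each unknown node (sum of currents leaving = 0; resistances in Ω):
  Node 1: (V_1 - 5)/2200 + (V_1 - 0)/1 + (V_1 - V_3)/3.6 = 0
  Node 3: (V_3 - 5)/5.1 + (V_3 - 0)/10000 + (V_3 - V_1)/3.6 = 0
Collecting terms (coefficients in siemens):
  1.278·V_1 - 0.2778·V_3 = 0.002273
  0.474·V_3 - 0.2778·V_1 = 0.9804
Determinant D = (1.278)(0.474) - (-0.2778)(-0.2778) = 0.5287
V_1 = [(0.002273)(0.474) - (-0.2778)(0.9804)]/D = 0.5172 V
V_3 = [(1.278)(0.9804) - (0.002273)(-0.2778)]/D = 2.372 V
Power in each resistor, P = (ΔV)²/R:
  P_R1 = (5 - 0.5172)²/2200 = 0.009134 W
  P_R2 = (0.5172 - 0)²/1 = 0.2675 W
  P_R3 = (5 - 2.372)²/5.1 = 1.355 W
  P_R4 = (0 - 2.372)²/10000 = 0.0005625 W
  P_R5 = (0.5172 - 2.372)²/3.6 = 0.9553 W
P_total = P_R1 + P_R2 + P_R3 + P_R4 + P_R5 = 2.587 W

Final answer: 2.587 W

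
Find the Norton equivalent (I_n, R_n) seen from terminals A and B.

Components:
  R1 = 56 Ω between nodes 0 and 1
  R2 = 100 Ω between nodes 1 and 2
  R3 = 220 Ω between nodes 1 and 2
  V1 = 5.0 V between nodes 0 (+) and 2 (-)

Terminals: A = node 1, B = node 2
Find the Thévenin equivalent first; then I_n = V_th/R_th and R_n = R_th.
Step 1 — V_th is the open-circuit voltage V_A - V_B (nothing connected across the terminals).
Nodal analysis, taking node 2 as the 0 V reference.
Source V1 fixes V_0 = 5 V.
KCL at each unknown node (sum of currents leaving = 0; resistances in Ω):
  Node 1: (V_1 - 5)/56 + (V_1 - 0)/100 + (V_1 - 0)/220 = 0
Collecting terms: 0.0324 × V_1 = 0.08929  =>  V_1 = 2.756 V
V_th = V_1 - V_2 = 2.756 - 0 = 2.756 V
Step 2 — R_th: zero the source — replace V1 by a short circuit (node 2 merges into node 0) — and find the resistance seen between A (node 1) and B (node 0).
Reduce the network between node 1 (A) and node 0 (B) by series/parallel combination:
  Rp1 = R1 ‖ R2 ‖ R3 (parallel, all between nodes 0 and 1) = 1/(1/56 + 1/100 + 1/220) = 30.86 Ω
R_th = 30.86 Ω
I_n = V_th/R_th = 2.756/30.86 = 0.08929 A, and R_n = R_th = 30.86 Ω

Final answer: I_n = 0.08929 A, R_n = 30.86 Ω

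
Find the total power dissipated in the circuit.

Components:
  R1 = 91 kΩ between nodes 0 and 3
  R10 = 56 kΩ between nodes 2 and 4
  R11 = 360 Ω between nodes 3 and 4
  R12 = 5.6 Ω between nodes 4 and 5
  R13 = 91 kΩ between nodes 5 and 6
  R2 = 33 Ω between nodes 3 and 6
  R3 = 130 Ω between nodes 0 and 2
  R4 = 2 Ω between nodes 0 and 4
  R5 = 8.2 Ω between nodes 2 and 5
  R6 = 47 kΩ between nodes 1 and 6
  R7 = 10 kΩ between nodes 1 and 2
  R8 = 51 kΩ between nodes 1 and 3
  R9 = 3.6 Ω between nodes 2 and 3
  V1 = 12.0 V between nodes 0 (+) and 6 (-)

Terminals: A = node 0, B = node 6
Nodal analysis, taking node 6 as the 0 V reference.
Source V1 fixes V_0 = 12 V.
KCL at each unknown node (sum of currents leaving = 0; resistances in Ω):
  Node 1: (V_1 - 0)/47000 + (V_1 - V_2)/10000 + (V_1 - V_3)/51000 = 0
  Node 2: (V_2 - 12)/130 + (V_2 - V_5)/8.2 + (V_2 - V_1)/10000 + (V_2 - V_3)/3.6 + (V_2 - V_4)/56000 = 0
  Node 3: (V_3 - 12)/91000 + (V_3 - 0)/33 + (V_3 - V_1)/51000 + (V_3 - V_2)/3.6 + (V_3 - V_4)/360 = 0
  Node 4: (V_4 - 12)/2 + (V_4 - V_2)/56000 + (V_4 - V_3)/360 + (V_4 - V_5)/5.6 = 0
  Node 5: (V_5 - V_2)/8.2 + (V_5 - V_4)/5.6 + (V_5 - 0)/91000 = 0
Collecting terms (coefficients in siemens):
  0.0001409·V_1 - 0.0001·V_2 - 0.00001961·V_3 = 0
  0.4075·V_2 - 0.0001·V_1 - 0.2778·V_3 - 0.00001786·V_4 - 0.122·V_5 = 0.09231
  0.3109·V_3 - 0.00001961·V_1 - 0.2778·V_2 - 0.002778·V_4 = 0.0001319
  0.6814·V_4 - 0.00001786·V_2 - 0.002778·V_3 - 0.1786·V_5 = 6
  0.3005·V_5 - 0.122·V_2 - 0.1786·V_4 = 0
Solving these 5 simultaneous equations (Gaussian elimination) gives:
  V_1 = 7.308 V, V_2 = 8.744 V, V_3 = 7.917 V, V_4 = 11.57 V
  V_5 = 10.42 V
Power in each resistor, P = (ΔV)²/R:
  P_R1 = (12 - 7.917)²/91000 = 0.0001832 W
  P_R2 = (7.917 - 0)²/33 = 1.899 W
  P_R3 = (12 - 8.744)²/130 = 0.08157 W
  P_R4 = (12 - 11.57)²/2 = 0.09251 W
  P_R5 = (8.744 - 10.42)²/8.2 = 0.3438 W
  P_R6 = (7.308 - 0)²/47000 = 0.001136 W
  P_R7 = (7.308 - 8.744)²/10000 = 0.0002061 W
  P_R8 = (7.308 - 7.917)²/51000 = 0.000007262 W
  P_R9 = (8.744 - 7.917)²/3.6 = 0.19 W
  P_R10 = (8.744 - 11.57)²/56000 = 0.0001426 W
  P_R11 = (7.917 - 11.57)²/360 = 0.03707 W
  P_R12 = (11.57 - 10.42)²/5.6 = 0.235 W
  P_R13 = (10.42 - 0)²/91000 = 0.001194 W
P_total = P_R1 + P_R2 + P_R3 + P_R4 + P_R5 + P_R6 + P_R7 + P_R8 + P_R9 + P_R10 + P_R11 + P_R12 + P_R13 = 2.882 W

Final answer: 2.882 W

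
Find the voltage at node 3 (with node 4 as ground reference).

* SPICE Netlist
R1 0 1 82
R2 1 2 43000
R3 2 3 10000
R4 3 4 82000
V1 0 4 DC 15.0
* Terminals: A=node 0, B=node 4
Nodal analysis, taking node 4 as the 0 V reference.
Source V1 fixes V_0 = 15 V.
KCL at each unknown node (sum of currents leaving = 0; resistances in Ω):
  Node 1: (V_1 - 15)/82 + (V_1 - V_2)/43000 = 0
  Node 2: (V_2 - V_1)/43000 + (V_2 - V_3)/10000 = 0
  Node 3: (V_3 - V_2)/10000 + (V_3 - 0)/82000 = 0
Collecting terms (coefficients in siemens):
  0.01222·V_1 - 0.00002326·V_2 = 0.1829
  0.0001233·V_2 - 0.00002326·V_1 - 0.0001·V_3 = 0
  0.0001122·V_3 - 0.0001·V_2 = 0
Solving these 3 simultaneous equations (Gaussian elimination) gives:
  V_1 = 14.99 V, V_2 = 10.22 V, V_3 = 9.106 V
The requested potential is V_3 = 9.106 V.

Final answer: V_3 = 9.106 V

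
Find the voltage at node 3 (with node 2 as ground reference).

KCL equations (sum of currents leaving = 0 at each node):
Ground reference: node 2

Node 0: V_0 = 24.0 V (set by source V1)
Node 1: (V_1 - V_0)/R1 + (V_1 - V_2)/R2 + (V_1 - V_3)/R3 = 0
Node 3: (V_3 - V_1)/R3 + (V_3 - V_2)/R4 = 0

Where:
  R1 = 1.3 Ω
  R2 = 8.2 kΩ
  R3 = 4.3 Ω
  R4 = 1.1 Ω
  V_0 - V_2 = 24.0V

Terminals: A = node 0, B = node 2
Nodal analysis, taking node 2 as the 0 V reference.
Source V1 fixes V_0 = 24 V.
KCL at each unknown node (sum of currents leaving = 0; resistances in Ω):
  Node 1: (V_1 - 24)/1.3 + (V_1 - 0)/8200 + (V_1 - V_3)/4.3 = 0
  Node 3: (V_3 - V_1)/4.3 + (V_3 - 0)/1.1 = 0
Collecting terms (coefficients in siemens):
  1.002·V_1 - 0.2326·V_3 = 18.46
  1.142·V_3 - 0.2326·V_1 = 0
Determinant D = (1.002)(1.142) - (-0.2326)(-0.2326) = 1.09
V_1 = [(18.46)(1.142) - (-0.2326)(0)]/D = 19.34 V
V_3 = [(1.002)(0) - (18.46)(-0.2326)]/D = 3.94 V
The requested potential is V_3 = 3.94 V.

Final answer: V_3 = 3.94 V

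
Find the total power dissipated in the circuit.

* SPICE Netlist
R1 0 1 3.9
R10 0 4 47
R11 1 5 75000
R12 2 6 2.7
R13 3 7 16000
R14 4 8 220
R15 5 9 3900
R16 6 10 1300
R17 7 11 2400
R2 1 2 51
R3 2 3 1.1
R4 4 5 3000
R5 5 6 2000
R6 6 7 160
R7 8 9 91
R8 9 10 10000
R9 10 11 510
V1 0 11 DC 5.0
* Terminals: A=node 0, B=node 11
Nodal analysis, taking node 11 as the 0 V reference.
Source V1 fixes V_0 = 5 V.
KCL at each unknown node (sum of currents leaving = 0; resistances in Ω):
  Node 1: (V_1 - 5)/3.9 + (V_1 - V_2)/51 + (V_1 - V_5)/75000 = 0
  Node 2: (V_2 - V_1)/51 + (V_2 - V_3)/1.1 + (V_2 - V_6)/2.7 = 0
  Node 3: (V_3 - V_2)/1.1 + (V_3 - V_7)/16000 = 0
  Node 4: (V_4 - V_5)/3000 + (V_4 - 5)/47 + (V_4 - V_8)/220 = 0
  Node 5: (V_5 - V_4)/3000 + (V_5 - V_6)/2000 + (V_5 - V_1)/75000 + (V_5 - V_9)/3900 = 0
  Node 6: (V_6 - V_5)/2000 + (V_6 - V_7)/160 + (V_6 - V_2)/2.7 + (V_6 - V_10)/1300 = 0
  Node 7: (V_7 - V_6)/160 + (V_7 - V_3)/16000 + (V_7 - 0)/2400 = 0
  Node 8: (V_8 - V_9)/91 + (V_8 - V_4)/220 = 0
  Node 9: (V_9 - V_8)/91 + (V_9 - V_10)/10000 + (V_9 - V_5)/3900 = 0
  Node 10: (V_10 - V_9)/10000 + (V_10 - 0)/510 + (V_10 - V_6)/1300 = 0
Collecting terms (coefficients in siemens):
  0.276·V_1 - 0.01961·V_2 - 0.00001333·V_5 = 1.282
  1.299·V_2 - 0.01961·V_1 - 0.9091·V_3 - 0.3704·V_6 = 0
  0.9092·V_3 - 0.9091·V_2 - 0.0000625·V_7 = 0
  0.02616·V_4 - 0.0003333·V_5 - 0.004545·V_8 = 0.1064
  0.001103·V_5 - 0.00001333·V_1 - 0.0003333·V_4 - 0.0005·V_6 - 0.0002564·V_9 = 0
  0.3779·V_6 - 0.3704·V_2 - 0.0005·V_5 - 0.00625·V_7 - 0.0007692·V_10 = 0
  0.006729·V_7 - 0.0000625·V_3 - 0.00625·V_6 = 0
  0.01553·V_8 - 0.004545·V_4 - 0.01099·V_9 = 0
  0.01135·V_9 - 0.0002564·V_5 - 0.01099·V_8 - 0.0001·V_10 = 0
  0.00283·V_10 - 0.0007692·V_6 - 0.0001·V_9 = 0
Solving these 10 simultaneous equations (Gaussian elimination) gives:
  V_1 = 4.983 V, V_2 = 4.762 V, V_3 = 4.762 V, V_4 = 4.982 V
  V_5 = 4.852 V, V_6 = 4.75 V, V_7 = 4.456 V, V_8 = 4.905 V
  V_9 = 4.874 V, V_10 = 1.463 V
Power in each resistor, P = (ΔV)²/R:
  P_R1 = (5 - 4.983)²/3.9 = 0.00007333 W
  P_R2 = (4.983 - 4.762)²/51 = 0.0009582 W
  P_R3 = (4.762 - 4.762)²/1.1 = 0.0000000004015 W
  P_R4 = (4.982 - 4.852)²/3000 = 0.000005624 W
  P_R5 = (4.852 - 4.75)²/2000 = 0.000005142 W
  P_R6 = (4.75 - 4.456)²/160 = 0.0005403 W
  P_R7 = (4.905 - 4.874)²/91 = 0.00001094 W
  P_R8 = (4.874 - 1.463)²/10000 = 0.001163 W
  P_R9 = (1.463 - 0)²/510 = 0.004199 W
  P_R10 = (5 - 4.982)²/47 = 0.000007149 W
  P_R11 = (4.983 - 4.852)²/75000 = 0.0000002299 W
  P_R12 = (4.762 - 4.75)²/2.7 = 0.00005028 W
  P_R13 = (4.762 - 4.456)²/16000 = 0.000005839 W
  P_R14 = (4.982 - 4.905)²/220 = 0.00002644 W
  P_R15 = (4.852 - 4.874)²/3900 = 0.0000001248 W
  P_R16 = (4.75 - 1.463)²/1300 = 0.008311 W
  P_R17 = (4.456 - 0)²/2400 = 0.008275 W
P_total = P_R1 + P_R2 + P_R3 + P_R4 + P_R5 + P_R6 + P_R7 + P_R8 + P_R9 + P_R10 + P_R11 + P_R12 + P_R13 + P_R14 + P_R15 + P_R16 + P_R17 = 0.02363 W

Final answer: 0.02363 W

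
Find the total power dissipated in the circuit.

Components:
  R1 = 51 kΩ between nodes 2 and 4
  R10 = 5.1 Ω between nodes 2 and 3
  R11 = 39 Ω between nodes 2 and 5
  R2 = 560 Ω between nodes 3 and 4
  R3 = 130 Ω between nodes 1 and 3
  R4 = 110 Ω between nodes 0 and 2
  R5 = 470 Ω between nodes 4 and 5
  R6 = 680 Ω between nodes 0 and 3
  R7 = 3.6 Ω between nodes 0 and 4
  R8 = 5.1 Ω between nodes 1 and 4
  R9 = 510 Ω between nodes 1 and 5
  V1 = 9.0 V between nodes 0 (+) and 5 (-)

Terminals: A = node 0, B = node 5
Nodal analysis, taking node 5 as the 0 V reference.
Source V1 fixes V_0 = 9 V.
KCL at each unknown node (sum of currents leaving = 0; resistances in Ω):
  Node 1: (V_1 - V_3)/130 + (V_1 - V_4)/5.1 + (V_1 - 0)/510 = 0
  Node 2: (V_2 - V_4)/51000 + (V_2 - 9)/110 + (V_2 - V_3)/5.1 + (V_2 - 0)/39 = 0
  Node 3: (V_3 - V_4)/560 + (V_3 - V_1)/130 + (V_3 - 9)/680 + (V_3 - V_2)/5.1 = 0
  Node 4: (V_4 - V_2)/51000 + (V_4 - V_3)/560 + (V_4 - 0)/470 + (V_4 - 9)/3.6 + (V_4 - V_1)/5.1 = 0
Collecting terms (coefficients in siemens):
  0.2057·V_1 - 0.007692·V_3 - 0.1961·V_4 = 0
  0.2308·V_2 - 0.1961·V_3 - 0.00001961·V_4 = 0.08182
  0.207·V_3 - 0.007692·V_1 - 0.1961·V_2 - 0.001786·V_4 = 0.01324
  0.4778·V_4 - 0.1961·V_1 - 0.00001961·V_2 - 0.001786·V_3 = 2.5
Solving these 4 simultaneous equations (Gaussian elimination) gives:
  V_1 = 8.463 V, V_2 = 3.788 V, V_3 = 4.041 V, V_4 = 8.721 V
Power in each resistor, P = (ΔV)²/R:
  P_R1 = (3.788 - 8.721)²/51000 = 0.000477 W
  P_R2 = (4.041 - 8.721)²/560 = 0.0391 W
  P_R3 = (8.463 - 4.041)²/130 = 0.1504 W
  P_R4 = (9 - 3.788)²/110 = 0.2469 W
  P_R5 = (8.721 - 0)²/470 = 0.1618 W
  P_R6 = (9 - 4.041)²/680 = 0.03616 W
  P_R7 = (9 - 8.721)²/3.6 = 0.02168 W
  P_R8 = (8.463 - 8.721)²/5.1 = 0.01306 W
  P_R9 = (8.463 - 0)²/510 = 0.1404 W
  P_R10 = (3.788 - 4.041)²/5.1 = 0.01258 W
  P_R11 = (3.788 - 0)²/39 = 0.368 W
P_total = P_R1 + P_R2 + P_R3 + P_R4 + P_R5 + P_R6 + P_R7 + P_R8 + P_R9 + P_R10 + P_R11 = 1.191 W

Final answer: 1.191 W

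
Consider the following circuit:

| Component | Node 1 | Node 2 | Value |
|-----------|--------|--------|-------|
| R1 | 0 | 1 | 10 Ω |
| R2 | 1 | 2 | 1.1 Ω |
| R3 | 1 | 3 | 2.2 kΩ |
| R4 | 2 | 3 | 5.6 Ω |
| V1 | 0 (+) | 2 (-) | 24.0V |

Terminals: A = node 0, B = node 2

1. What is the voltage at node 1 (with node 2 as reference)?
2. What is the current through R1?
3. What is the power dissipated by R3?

Nodal analysis, taking node 2 as the 0 V reference.
Source V1 fixes V_0 = 24 V.
KCL at each unknown node (sum of currents leaving = 0; resistances in Ω):
  Node 1: (V_1 - 24)/10 + (V_1 - 0)/1.1 + (V_1 - V_3)/2200 = 0
  Node 3: (V_3 - V_1)/2200 + (V_3 - 0)/5.6 = 0
Collecting terms (coefficients in siemens):
  1.01·V_1 - 0.0004545·V_3 = 2.4
  0.179·V_3 - 0.0004545·V_1 = 0
Determinant D = (1.01)(0.179) - (-0.0004545)(-0.0004545) = 0.1807
V_1 = [(2.4)(0.179) - (-0.0004545)(0)]/D = 2.377 V
V_3 = [(1.01)(0) - (2.4)(-0.0004545)]/D = 0.006036 V
Part 1:
  Read off the nodal solution: V_1 = 2.377 V
Part 2:
  I_R1 = (V_0 - V_1)/R1 = (24 - 2.377)/10 = 2.162 A
  Magnitude: I_R1 = 2.162 A
Part 3:
  I_R3 = (V_1 - V_3)/R3 = (2.377 - 0.006036)/2200 = 0.001078 A
  P_R3 = I_R3² × R3 = (0.001078)² × 2200 = 0.002556 W

Final answers:
1. V_1 = 2.377 V
2. I_R1 = 2.162 A
3. P_R3 = 0.002556 W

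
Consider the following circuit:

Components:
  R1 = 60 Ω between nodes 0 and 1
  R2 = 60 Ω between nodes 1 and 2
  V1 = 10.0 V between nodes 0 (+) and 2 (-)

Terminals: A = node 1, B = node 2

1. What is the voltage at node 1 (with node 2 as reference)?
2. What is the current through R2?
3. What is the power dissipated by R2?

Nodal analysis, taking node 2 as the 0 V reference.
Source V1 fixes V_0 = 10 V.
KCL at each unknown node (sum of currents leaving = 0; resistances in Ω):
  Node 1: (V_1 - 10)/60 + (V_1 - 0)/60 = 0
Collecting terms: 0.03333 × V_1 = 0.1667  =>  V_1 = 5 V
Part 1:
  Read off the nodal solution: V_1 = 5 V
Part 2:
  I_R2 = (V_1 - V_2)/R2 = (5 - 0)/60 = 0.08333 A
  Magnitude: I_R2 = 0.08333 A
Part 3:
  I_R2 = (V_1 - V_2)/R2 = (5 - 0)/60 = 0.08333 A
  P_R2 = I_R2² × R2 = (0.08333)² × 60 = 0.4167 W

Final answers:
1. V_1 = 5 V
2. I_R2 = 0.08333 A
3. P_R2 = 0.4167 W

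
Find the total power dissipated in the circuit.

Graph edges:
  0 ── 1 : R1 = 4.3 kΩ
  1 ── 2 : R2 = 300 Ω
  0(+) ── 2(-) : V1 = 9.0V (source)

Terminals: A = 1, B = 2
Nodal analysis, taking node 2 as the 0 V reference.
Source V1 fixes V_0 = 9 V.
KCL at each unknown node (sum of currents leaving = 0; resistances in Ω):
  Node 1: (V_1 - 9)/4300 + (V_1 - 0)/300 = 0
Collecting terms: 0.003566 × V_1 = 0.002093  =>  V_1 = 0.587 V
Power in each resistor, P = (ΔV)²/R:
  P_R1 = (9 - 0.587)²/4300 = 0.01646 W
  P_R2 = (0.587 - 0)²/300 = 0.001148 W
P_total = P_R1 + P_R2 = 0.01761 W

Final answer: 0.01761 W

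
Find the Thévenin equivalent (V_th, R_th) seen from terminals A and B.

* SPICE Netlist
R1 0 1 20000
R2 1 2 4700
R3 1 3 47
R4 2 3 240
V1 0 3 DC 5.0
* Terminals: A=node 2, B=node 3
Step 1 — V_th is the open-circuit voltage V_A - V_B (nothing connected across the terminals).
Nodal analysis, taking node 3 as the 0 V reference.
Source V1 fixes V_0 = 5 V.
KCL at each unknown node (sum of currents leaving = 0; resistances in Ω):
  Node 1: (V_1 - 5)/20000 + (V_1 - V_2)/4700 + (V_1 - 0)/47 = 0
  Node 2: (V_2 - V_1)/4700 + (V_2 - 0)/240 = 0
Collecting terms (coefficients in siemens):
  0.02154·V_1 - 0.0002128·V_2 = 0.00025
  0.004379·V_2 - 0.0002128·V_1 = 0
Determinant D = (0.02154)(0.004379) - (-0.0002128)(-0.0002128) = 0.00009428
V_1 = [(0.00025)(0.004379) - (-0.0002128)(0)]/D = 0.01161 V
V_2 = [(0.02154)(0) - (0.00025)(-0.0002128)]/D = 0.0005642 V
V_th = V_2 - V_3 = 0.0005642 - 0 = 0.0005642 V
Step 2 — R_th: zero the source — replace V1 by a short circuit (node 3 merges into node 0) — and find the resistance seen between A (node 2) and B (node 0).
Reduce the network between node 2 (A) and node 0 (B) by series/parallel combination:
  Rp1 = R1 ‖ R3 (parallel, both between nodes 0 and 1) = 1/(1/20000 + 1/47) = 46.89 Ω
  Rs1 = R2 + Rp1 (series, joined only at node 1) = 4700 + 46.89 = 4747 Ω
  Rp2 = R4 ‖ Rs1 (parallel, both between nodes 0 and 2) = 1/(1/240 + 1/4747) = 228.4 Ω
R_th = 228.4 Ω

Final answer: V_th = 0.0005642 V, R_th = 228.4 Ω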